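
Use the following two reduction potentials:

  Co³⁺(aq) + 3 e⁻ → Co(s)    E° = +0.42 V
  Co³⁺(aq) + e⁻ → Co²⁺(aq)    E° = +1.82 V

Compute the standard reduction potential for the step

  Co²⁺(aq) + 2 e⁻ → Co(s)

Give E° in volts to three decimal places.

-0.280 V

Sequential free energies add, so n₃E°₃ = n₁E°₁ + n₂E°₂.
With n₃ = 3, and the known step contributing 1×(+1.82) V, the unknown satisfies 2·E° = 3×(+0.42) − 1×(+1.82) = -0.560.
E° = -0.560 / 2 = -0.280 V.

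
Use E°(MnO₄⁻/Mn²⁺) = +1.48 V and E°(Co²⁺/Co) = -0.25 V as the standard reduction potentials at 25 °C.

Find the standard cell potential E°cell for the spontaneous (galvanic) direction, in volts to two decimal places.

The MnO₄⁻/Mn²⁺ couple has the higher reduction potential, so it is the cathode; Co²⁺/Co is oxidised at the anode.
E°cell = E°(cathode) − E°(anode) = (+1.48) − (-0.25) = +1.73 V.

+1.73 V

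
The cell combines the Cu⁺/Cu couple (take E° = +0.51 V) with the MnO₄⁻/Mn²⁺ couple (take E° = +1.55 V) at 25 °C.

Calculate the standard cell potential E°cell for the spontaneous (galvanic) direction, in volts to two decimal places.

+1.04 V

The MnO₄⁻/Mn²⁺ couple has the higher reduction potential, so it is the cathode; Cu⁺/Cu is oxidised at the anode.
E°cell = E°(cathode) − E°(anode) = (+1.55) − (+0.51) = +1.04 V.
Since E°cell > 0, the reaction is spontaneous under standard conditions.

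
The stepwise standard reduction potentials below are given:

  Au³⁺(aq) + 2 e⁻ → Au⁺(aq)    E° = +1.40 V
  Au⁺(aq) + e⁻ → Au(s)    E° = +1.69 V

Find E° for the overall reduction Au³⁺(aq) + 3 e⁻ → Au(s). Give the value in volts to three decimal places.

Since ΔG° = −nFE° is additive over sequential reductions, n₃E°₃ = n₁E°₁ + n₂E°₂.
E°₃ = (2×+1.40 + 1×+1.69) / 3 = (+4.490) / 3 = +1.497 V.
Simply averaging or adding the two E° values would be wrong; the electron-weighted sum is required.

+1.497 V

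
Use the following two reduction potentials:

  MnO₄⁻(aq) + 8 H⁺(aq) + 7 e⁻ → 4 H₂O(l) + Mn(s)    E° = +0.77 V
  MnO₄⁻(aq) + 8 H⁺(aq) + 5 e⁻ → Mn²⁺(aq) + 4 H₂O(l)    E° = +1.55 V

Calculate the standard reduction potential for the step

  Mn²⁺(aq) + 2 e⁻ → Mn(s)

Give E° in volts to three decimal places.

-1.180 V

Sequential free energies add, so n₃E°₃ = n₁E°₁ + n₂E°₂.
With n₃ = 7, and the known step contributing 5×(+1.55) V, the unknown satisfies 2·E° = 7×(+0.77) − 5×(+1.55) = -2.360.
E° = -2.360 / 2 = -1.180 V.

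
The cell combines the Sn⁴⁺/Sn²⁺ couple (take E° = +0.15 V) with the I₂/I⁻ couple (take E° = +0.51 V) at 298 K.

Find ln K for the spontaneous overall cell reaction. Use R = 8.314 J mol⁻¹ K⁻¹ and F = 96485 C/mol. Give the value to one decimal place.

28.0

Cathode: I₂/I⁻; anode: Sn⁴⁺/Sn²⁺. E°cell = (+0.51) − (+0.15) = +0.36 V, with n = 2.
ΔG° = −nFE° = −RT ln K, so ln K = nFE°/(RT) = (2)(96485)(+0.36) / ((8.314)(298)) = 28.039.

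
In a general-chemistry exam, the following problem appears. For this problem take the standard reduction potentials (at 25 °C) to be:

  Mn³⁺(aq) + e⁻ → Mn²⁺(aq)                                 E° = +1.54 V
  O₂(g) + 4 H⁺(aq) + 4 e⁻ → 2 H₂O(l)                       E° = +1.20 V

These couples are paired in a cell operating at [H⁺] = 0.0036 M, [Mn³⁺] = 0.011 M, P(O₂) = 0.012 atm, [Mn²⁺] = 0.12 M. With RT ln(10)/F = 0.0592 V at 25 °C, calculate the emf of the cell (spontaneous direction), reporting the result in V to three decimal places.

Mn³⁺/Mn²⁺ is the cathode (higher E°), O₂/H₂O the anode: E°cell = +1.54 − (+1.20) = +0.34 V, n = 4.
Overall: 4 Mn³⁺(aq) + 2 H₂O(l) → 4 Mn²⁺(aq) + O₂(g) + 4 H⁺(aq)
Q = [Mn²⁺]^4·P(O₂)·[H⁺]^4 / ([Mn³⁺]^4); log Q = -7.544.
E = E° − (0.0592/n) log Q = +0.34 − (0.0592/4)(-7.544) = +0.452 V.

+0.452 V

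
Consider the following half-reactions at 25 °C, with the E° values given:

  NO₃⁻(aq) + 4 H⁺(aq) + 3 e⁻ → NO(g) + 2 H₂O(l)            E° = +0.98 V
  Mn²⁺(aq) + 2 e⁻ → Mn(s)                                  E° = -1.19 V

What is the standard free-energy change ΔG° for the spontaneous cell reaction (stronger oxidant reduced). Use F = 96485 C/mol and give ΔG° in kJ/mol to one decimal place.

-1256.2 kJ/mol

NO₃⁻/NO (E° = +0.98 V) is the cathode; Mn²⁺/Mn (E° = -1.19 V) is the anode, so E°cell = +2.17 V.
Balancing electrons gives n = 6 (lcm of 3 and 2).
ΔG° = −nFE° = −(6)(96485)(+2.17) = -1,256,235 J = -1256.2 kJ/mol.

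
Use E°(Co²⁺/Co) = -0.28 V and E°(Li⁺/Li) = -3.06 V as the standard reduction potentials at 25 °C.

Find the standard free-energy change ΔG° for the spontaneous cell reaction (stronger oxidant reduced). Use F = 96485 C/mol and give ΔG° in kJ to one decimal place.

-536.5 kJ

Co²⁺/Co (E° = -0.28 V) is the cathode; Li⁺/Li (E° = -3.06 V) is the anode, so E°cell = +2.78 V.
Balancing electrons gives n = 2 (lcm of 2 and 1).
ΔG° = −nFE° = −(2)(96485)(+2.78) = -536,457 J = -536.5 kJ.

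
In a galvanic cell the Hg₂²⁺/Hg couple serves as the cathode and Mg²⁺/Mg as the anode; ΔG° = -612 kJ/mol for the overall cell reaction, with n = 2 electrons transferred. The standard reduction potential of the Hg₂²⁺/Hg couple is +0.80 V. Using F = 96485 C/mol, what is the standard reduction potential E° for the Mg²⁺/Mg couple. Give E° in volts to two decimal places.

E°cell = −ΔG°/(nF) = −(-612×10³)/((2)(96485)) = +3.171 V.
Since Hg₂²⁺/Hg is the cathode and Mg²⁺/Mg the anode, E°cell = E°(Hg₂²⁺/Hg) − E°(Mg²⁺/Mg).
So E°(Mg²⁺/Mg) = E°(Hg₂²⁺/Hg) − E°cell = (+0.80) − (+3.171) = -2.37 V.

-2.37 V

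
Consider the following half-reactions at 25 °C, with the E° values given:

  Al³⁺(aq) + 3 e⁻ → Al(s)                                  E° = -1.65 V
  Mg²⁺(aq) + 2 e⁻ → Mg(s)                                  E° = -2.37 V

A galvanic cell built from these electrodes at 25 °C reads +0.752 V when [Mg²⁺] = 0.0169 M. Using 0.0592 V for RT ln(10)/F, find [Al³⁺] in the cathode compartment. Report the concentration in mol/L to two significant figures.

0.092 M

Al³⁺/Al is the cathode, Mg²⁺/Mg the anode: E°cell = +0.72 V, n = 6.
Overall reaction: 2 Al³⁺(aq) + 3 Mg(s) → 2 Al(s) + 3 Mg²⁺(aq); Q = [Mg²⁺]^3/[Al³⁺]^2.
From E = E° − (0.0592/n) log Q: log Q = (E° − E)·n/0.0592 = (+0.72 − (+0.752))·6/0.0592 = -3.2432.
So 2·log[Al³⁺] = 3·log(0.0169) − log Q = -5.3163 − (-3.2432) = -2.0731; log[Al³⁺] = -2.0731 / 2 = -1.0366; [Al³⁺] = 10^(-1.0366) ≈ 0.092 M.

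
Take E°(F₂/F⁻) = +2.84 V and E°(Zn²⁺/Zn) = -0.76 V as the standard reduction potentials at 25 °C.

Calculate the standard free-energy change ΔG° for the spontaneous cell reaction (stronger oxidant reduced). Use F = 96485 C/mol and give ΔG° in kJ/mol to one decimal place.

F₂/F⁻ (E° = +2.84 V) is the cathode; Zn²⁺/Zn (E° = -0.76 V) is the anode, so E°cell = +3.60 V.
Balancing electrons gives n = 2 (lcm of 2 and 2).
ΔG° = −nFE° = −(2)(96485)(+3.60) = -694,692 J = -694.7 kJ/mol.

-694.7 kJ/mol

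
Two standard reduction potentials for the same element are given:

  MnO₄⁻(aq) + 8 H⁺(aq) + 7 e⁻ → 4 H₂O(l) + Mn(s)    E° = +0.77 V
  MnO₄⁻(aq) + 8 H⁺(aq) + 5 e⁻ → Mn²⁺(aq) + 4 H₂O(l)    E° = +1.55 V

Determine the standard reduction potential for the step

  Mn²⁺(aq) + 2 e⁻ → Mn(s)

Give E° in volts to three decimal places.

-1.180 V

Sequential free energies add, so n₃E°₃ = n₁E°₁ + n₂E°₂.
With n₃ = 7, and the known step contributing 5×(+1.55) V, the unknown satisfies 2·E° = 7×(+0.77) − 5×(+1.55) = -2.360.
E° = -2.360 / 2 = -1.180 V.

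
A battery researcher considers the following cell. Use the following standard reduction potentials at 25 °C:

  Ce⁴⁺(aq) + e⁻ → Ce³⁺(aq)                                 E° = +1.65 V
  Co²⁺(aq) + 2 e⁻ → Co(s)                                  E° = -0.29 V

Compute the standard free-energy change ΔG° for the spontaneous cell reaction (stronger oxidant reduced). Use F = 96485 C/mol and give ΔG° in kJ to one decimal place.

-374.4 kJ

Ce⁴⁺/Ce³⁺ (E° = +1.65 V) is the cathode; Co²⁺/Co (E° = -0.29 V) is the anode, so E°cell = +1.94 V.
Balancing electrons gives n = 2 (lcm of 1 and 2).
ΔG° = −nFE° = −(2)(96485)(+1.94) = -374,362 J = -374.4 kJ.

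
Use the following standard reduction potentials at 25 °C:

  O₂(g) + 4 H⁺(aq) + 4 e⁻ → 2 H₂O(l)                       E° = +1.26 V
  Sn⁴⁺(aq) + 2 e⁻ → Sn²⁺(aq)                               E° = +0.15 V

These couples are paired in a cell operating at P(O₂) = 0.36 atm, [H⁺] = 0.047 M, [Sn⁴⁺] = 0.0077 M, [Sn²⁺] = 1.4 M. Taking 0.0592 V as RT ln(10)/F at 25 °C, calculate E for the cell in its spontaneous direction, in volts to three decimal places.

O₂/H₂O is the cathode (higher E°), Sn⁴⁺/Sn²⁺ the anode: E°cell = +1.26 − (+0.15) = +1.11 V, n = 4.
Overall: O₂(g) + 4 H⁺(aq) + 2 Sn²⁺(aq) → 2 H₂O(l) + 2 Sn⁴⁺(aq)
Q = [Sn⁴⁺]^2 / (P(O₂)·[H⁺]^4·[Sn²⁺]^2); log Q = 1.236.
E = E° − (0.0592/n) log Q = +1.11 − (0.0592/4)(1.236) = +1.092 V.

+1.092 V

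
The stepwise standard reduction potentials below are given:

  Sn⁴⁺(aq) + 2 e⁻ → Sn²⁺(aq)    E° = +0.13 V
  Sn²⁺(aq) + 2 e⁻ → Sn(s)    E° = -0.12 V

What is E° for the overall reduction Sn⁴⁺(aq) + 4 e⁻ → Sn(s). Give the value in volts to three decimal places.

Since ΔG° = −nFE° is additive over sequential reductions, n₃E°₃ = n₁E°₁ + n₂E°₂.
E°₃ = (2×+0.13 + 2×-0.12) / 4 = (+0.020) / 4 = +0.005 V.

+0.005 V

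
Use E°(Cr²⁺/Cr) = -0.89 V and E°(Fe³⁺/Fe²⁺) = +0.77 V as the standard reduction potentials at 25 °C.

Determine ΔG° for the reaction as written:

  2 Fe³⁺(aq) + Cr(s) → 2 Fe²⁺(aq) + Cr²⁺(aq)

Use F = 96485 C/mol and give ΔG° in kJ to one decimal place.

As written, Fe³⁺/Fe²⁺ is reduced (cathode) and Cr²⁺/Cr is oxidised (anode), so E°cell = (+0.77) − (-0.89) = +1.66 V.
Balancing electrons gives n = 2.
ΔG° = −nFE° = −(2)(96485)(+1.66) = -320,330 J = -320.3 kJ.

-320.3 kJ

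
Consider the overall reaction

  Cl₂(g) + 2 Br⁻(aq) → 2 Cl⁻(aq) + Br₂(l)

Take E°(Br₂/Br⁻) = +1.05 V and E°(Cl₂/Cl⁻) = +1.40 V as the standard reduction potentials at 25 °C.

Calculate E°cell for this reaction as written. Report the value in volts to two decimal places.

+0.35 V

The Cl₂/Cl⁻ couple has the higher reduction potential, so it is the cathode; Br₂/Br⁻ is oxidised at the anode.
E°cell = E°(cathode) − E°(anode) = (+1.40) − (+1.05) = +0.35 V.
Since E°cell > 0, the reaction is spontaneous under standard conditions.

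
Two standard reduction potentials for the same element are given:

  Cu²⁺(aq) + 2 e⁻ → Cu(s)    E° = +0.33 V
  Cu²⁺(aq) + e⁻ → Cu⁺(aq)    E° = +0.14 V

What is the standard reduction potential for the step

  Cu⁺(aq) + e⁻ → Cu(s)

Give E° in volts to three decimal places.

+0.520 V

Sequential free energies add, so n₃E°₃ = n₁E°₁ + n₂E°₂.
With n₃ = 2, and the known step contributing 1×(+0.14) V, the unknown satisfies 1·E° = 2×(+0.33) − 1×(+0.14) = +0.520.
E° = +0.520 / 1 = +0.520 V.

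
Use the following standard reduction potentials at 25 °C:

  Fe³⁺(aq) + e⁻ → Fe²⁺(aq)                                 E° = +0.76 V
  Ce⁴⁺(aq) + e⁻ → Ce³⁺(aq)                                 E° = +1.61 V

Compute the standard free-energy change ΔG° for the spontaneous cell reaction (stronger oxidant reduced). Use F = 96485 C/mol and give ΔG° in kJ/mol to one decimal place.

-82.0 kJ/mol

Ce⁴⁺/Ce³⁺ (E° = +1.61 V) is the cathode; Fe³⁺/Fe²⁺ (E° = +0.76 V) is the anode, so E°cell = +0.85 V.
Balancing electrons gives n = 1 (lcm of 1 and 1).
ΔG° = −nFE° = −(1)(96485)(+0.85) = -82,012 J = -82.0 kJ/mol.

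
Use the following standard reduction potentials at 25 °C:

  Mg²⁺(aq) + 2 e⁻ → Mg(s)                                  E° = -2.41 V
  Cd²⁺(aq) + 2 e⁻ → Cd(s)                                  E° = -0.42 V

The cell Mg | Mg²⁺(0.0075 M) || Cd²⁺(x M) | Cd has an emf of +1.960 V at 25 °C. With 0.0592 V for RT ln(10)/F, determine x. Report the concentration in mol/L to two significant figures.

0.00073 M

Cd²⁺/Cd is the cathode, Mg²⁺/Mg the anode: E°cell = +1.99 V, n = 2.
Overall reaction: Cd²⁺(aq) + Mg(s) → Cd(s) + Mg²⁺(aq); Q = [Mg²⁺]^1/[Cd²⁺]^1.
From E = E° − (0.0592/n) log Q: log Q = (E° − E)·n/0.0592 = (+1.99 − (+1.960))·2/0.0592 = 1.0135.
So 1·log[Cd²⁺] = 1·log(0.0075) − log Q = -2.1249 − (1.0135) = -3.1384; [Cd²⁺] = 10^(-3.1384) ≈ 0.00073 M.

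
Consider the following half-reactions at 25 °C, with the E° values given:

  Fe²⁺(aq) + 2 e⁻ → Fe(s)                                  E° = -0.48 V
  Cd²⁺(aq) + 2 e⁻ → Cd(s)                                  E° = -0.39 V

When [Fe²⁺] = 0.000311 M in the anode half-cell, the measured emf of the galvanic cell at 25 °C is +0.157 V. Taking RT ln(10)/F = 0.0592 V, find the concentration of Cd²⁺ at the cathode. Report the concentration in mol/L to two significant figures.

Cd²⁺/Cd is the cathode, Fe²⁺/Fe the anode: E°cell = +0.09 V, n = 2.
Overall reaction: Cd²⁺(aq) + Fe(s) → Cd(s) + Fe²⁺(aq); Q = [Fe²⁺]^1/[Cd²⁺]^1.
From E = E° − (0.0592/n) log Q: log Q = (E° − E)·n/0.0592 = (+0.09 − (+0.157))·2/0.0592 = -2.2635.
So 1·log[Cd²⁺] = 1·log(0.000311) − log Q = -3.5072 − (-2.2635) = -1.2437; [Cd²⁺] = 10^(-1.2437) ≈ 0.057 M.

0.057 M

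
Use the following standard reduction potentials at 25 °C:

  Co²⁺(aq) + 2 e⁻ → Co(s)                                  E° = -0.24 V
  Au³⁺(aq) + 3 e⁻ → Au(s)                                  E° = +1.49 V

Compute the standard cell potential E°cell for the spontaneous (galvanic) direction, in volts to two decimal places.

+1.73 V

The Au³⁺/Au couple has the higher reduction potential, so it is the cathode; Co²⁺/Co is oxidised at the anode.
E°cell = E°(cathode) − E°(anode) = (+1.49) − (-0.24) = +1.73 V.
Since E°cell > 0, the reaction is spontaneous under standard conditions.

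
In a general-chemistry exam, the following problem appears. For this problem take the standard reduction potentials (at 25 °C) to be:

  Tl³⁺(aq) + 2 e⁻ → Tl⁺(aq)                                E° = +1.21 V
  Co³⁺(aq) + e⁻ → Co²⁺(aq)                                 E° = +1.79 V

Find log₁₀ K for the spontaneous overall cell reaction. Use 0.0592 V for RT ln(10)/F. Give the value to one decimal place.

19.6

Cathode: Co³⁺/Co²⁺; anode: Tl³⁺/Tl⁺. E°cell = +0.58 V, n = 2.
log K = nE°cell / 0.0592 = (2)(+0.58) / 0.0592 = 19.6.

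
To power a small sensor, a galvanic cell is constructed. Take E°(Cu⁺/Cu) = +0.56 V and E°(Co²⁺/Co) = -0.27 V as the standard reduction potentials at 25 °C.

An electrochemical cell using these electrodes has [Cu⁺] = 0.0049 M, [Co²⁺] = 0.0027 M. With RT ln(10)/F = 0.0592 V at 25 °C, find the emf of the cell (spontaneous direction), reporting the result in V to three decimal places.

+0.769 V

Cu⁺/Cu is the cathode (higher E°), Co²⁺/Co the anode: E°cell = +0.56 − (-0.27) = +0.83 V, n = 2.
Overall: 2 Cu⁺(aq) + Co(s) → 2 Cu(s) + Co²⁺(aq)
Q = [Co²⁺] / ([Cu⁺]^2); log Q = 2.051.
E = E° − (0.0592/n) log Q = +0.83 − (0.0592/2)(2.051) = +0.769 V.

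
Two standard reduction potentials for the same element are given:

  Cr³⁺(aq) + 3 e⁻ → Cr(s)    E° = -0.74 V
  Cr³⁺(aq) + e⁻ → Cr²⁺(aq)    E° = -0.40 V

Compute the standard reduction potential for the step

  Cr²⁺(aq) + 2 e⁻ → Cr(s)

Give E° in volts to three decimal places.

-0.910 V

Sequential free energies add, so n₃E°₃ = n₁E°₁ + n₂E°₂.
With n₃ = 3, and the known step contributing 1×(-0.40) V, the unknown satisfies 2·E° = 3×(-0.74) − 1×(-0.40) = -1.820.
E° = -1.820 / 2 = -0.910 V.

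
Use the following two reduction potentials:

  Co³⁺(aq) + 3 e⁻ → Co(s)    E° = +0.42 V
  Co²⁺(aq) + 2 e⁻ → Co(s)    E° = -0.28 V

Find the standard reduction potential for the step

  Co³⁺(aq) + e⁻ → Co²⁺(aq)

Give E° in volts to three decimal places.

+1.820 V

Sequential free energies add, so n₃E°₃ = n₁E°₁ + n₂E°₂.
With n₃ = 3, and the known step contributing 2×(-0.28) V, the unknown satisfies 1·E° = 3×(+0.42) − 2×(-0.28) = +1.820.
E° = +1.820 / 1 = +1.820 V.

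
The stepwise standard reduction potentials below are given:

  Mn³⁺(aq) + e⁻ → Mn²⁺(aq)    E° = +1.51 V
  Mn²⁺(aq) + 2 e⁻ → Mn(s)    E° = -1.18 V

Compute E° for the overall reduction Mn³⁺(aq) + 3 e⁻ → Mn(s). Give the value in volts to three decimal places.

-0.283 V

Since ΔG° = −nFE° is additive over sequential reductions, n₃E°₃ = n₁E°₁ + n₂E°₂.
E°₃ = (1×+1.51 + 2×-1.18) / 3 = (-0.850) / 3 = -0.283 V.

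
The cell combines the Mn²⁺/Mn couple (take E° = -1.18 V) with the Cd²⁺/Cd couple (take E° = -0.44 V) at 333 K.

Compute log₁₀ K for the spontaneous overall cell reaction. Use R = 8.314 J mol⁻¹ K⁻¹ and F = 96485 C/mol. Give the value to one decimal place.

22.4

Cathode: Cd²⁺/Cd; anode: Mn²⁺/Mn. E°cell = (-0.44) − (-1.18) = +0.74 V, with n = 2.
ΔG° = −nFE° = −RT ln K, so ln K = nFE°/(RT) = (2)(96485)(+0.74) / ((8.314)(333)) = 51.578.
log₁₀ K = 51.578 / ln 10 = 22.4.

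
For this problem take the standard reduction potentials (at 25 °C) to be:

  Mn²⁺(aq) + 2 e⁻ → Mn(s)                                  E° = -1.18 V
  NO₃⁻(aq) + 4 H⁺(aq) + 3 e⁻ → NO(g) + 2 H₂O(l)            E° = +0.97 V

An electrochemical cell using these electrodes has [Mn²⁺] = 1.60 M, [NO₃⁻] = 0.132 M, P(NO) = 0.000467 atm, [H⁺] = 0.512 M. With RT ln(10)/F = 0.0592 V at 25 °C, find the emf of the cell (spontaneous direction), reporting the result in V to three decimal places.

+2.169 V

NO₃⁻/NO is the cathode (higher E°), Mn²⁺/Mn the anode: E°cell = +0.97 − (-1.18) = +2.15 V, n = 6.
Overall: 2 NO₃⁻(aq) + 8 H⁺(aq) + 3 Mn(s) → 2 NO(g) + 4 H₂O(l) + 3 Mn²⁺(aq)
Q = P(NO)^2·[Mn²⁺]^3 / ([NO₃⁻]^2·[H⁺]^8); log Q = -1.964.
E = E° − (0.0592/n) log Q = +2.15 − (0.0592/6)(-1.964) = +2.169 V.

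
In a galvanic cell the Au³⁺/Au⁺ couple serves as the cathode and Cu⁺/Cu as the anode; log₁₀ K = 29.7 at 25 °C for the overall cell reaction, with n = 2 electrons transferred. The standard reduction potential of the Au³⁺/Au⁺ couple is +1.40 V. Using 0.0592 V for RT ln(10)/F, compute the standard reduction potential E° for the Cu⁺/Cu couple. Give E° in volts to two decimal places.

+0.52 V

E°cell = (0.0592/n)·log K = (0.0592/2)(29.7) = +0.879 V.
Since Au³⁺/Au⁺ is the cathode and Cu⁺/Cu the anode, E°cell = E°(Au³⁺/Au⁺) − E°(Cu⁺/Cu).
So E°(Cu⁺/Cu) = E°(Au³⁺/Au⁺) − E°cell = (+1.40) − (+0.879) = +0.52 V.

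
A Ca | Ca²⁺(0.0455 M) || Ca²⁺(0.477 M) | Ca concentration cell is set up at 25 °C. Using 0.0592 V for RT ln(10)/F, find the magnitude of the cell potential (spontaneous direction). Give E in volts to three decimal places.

For a concentration cell E°cell = 0. The 0.477 M side is the cathode (reduction is favoured where [Ca²⁺] is higher).
With n = 2, E = −(0.0592/2) log([Ca²⁺]ₐₙ/[Ca²⁺]꜀ₐₜ) = −(0.0592/2) log(0.0455/0.477) = −(0.0592/2)(-1.021) = +0.030 V.

+0.030 V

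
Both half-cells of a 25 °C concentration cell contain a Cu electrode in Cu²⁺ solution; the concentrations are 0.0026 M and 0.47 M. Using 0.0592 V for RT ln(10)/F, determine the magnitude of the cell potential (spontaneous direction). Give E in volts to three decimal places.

+0.067 V

For a concentration cell E°cell = 0. The 0.47 M side is the cathode (reduction is favoured where [Cu²⁺] is higher).
With n = 2, E = −(0.0592/2) log([Cu²⁺]ₐₙ/[Cu²⁺]꜀ₐₜ) = −(0.0592/2) log(0.0026/0.47) = −(0.0592/2)(-2.257) = +0.067 V.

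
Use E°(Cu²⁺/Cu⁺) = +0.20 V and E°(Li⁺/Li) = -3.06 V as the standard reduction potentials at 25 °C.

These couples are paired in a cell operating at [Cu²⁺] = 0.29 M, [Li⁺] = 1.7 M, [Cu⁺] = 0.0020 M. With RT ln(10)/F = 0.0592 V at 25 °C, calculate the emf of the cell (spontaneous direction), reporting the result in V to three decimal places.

Cu²⁺/Cu⁺ is the cathode (higher E°), Li⁺/Li the anode: E°cell = +0.20 − (-3.06) = +3.26 V, n = 1.
Overall: Cu²⁺(aq) + Li(s) → Cu⁺(aq) + Li⁺(aq)
Q = [Cu⁺]·[Li⁺] / ([Cu²⁺]); log Q = -1.931.
E = E° − (0.0592/n) log Q = +3.26 − (0.0592/1)(-1.931) = +3.374 V.

+3.374 V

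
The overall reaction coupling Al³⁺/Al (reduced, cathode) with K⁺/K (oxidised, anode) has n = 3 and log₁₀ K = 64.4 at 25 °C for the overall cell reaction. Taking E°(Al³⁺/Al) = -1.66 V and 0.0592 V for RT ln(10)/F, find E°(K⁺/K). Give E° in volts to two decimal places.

-2.93 V

E°cell = (0.0592/n)·log K = (0.0592/3)(64.4) = +1.271 V.
Since Al³⁺/Al is the cathode and K⁺/K the anode, E°cell = E°(Al³⁺/Al) − E°(K⁺/K).
So E°(K⁺/K) = E°(Al³⁺/Al) − E°cell = (-1.66) − (+1.271) = -2.93 V.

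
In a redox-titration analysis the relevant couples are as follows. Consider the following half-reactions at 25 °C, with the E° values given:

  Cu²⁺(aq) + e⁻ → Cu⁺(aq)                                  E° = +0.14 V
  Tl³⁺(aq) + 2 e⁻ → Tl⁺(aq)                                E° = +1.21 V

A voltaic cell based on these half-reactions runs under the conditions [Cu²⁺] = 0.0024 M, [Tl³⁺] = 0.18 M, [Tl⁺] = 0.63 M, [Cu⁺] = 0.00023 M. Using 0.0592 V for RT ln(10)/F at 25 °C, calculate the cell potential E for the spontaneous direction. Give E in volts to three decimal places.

Tl³⁺/Tl⁺ is the cathode (higher E°), Cu²⁺/Cu⁺ the anode: E°cell = +1.21 − (+0.14) = +1.07 V, n = 2.
Overall: Tl³⁺(aq) + 2 Cu⁺(aq) → Tl⁺(aq) + 2 Cu²⁺(aq)
Q = [Tl⁺]·[Cu²⁺]^2 / ([Tl³⁺]·[Cu⁺]^2); log Q = 2.581.
E = E° − (0.0592/n) log Q = +1.07 − (0.0592/2)(2.581) = +0.994 V.

+0.994 V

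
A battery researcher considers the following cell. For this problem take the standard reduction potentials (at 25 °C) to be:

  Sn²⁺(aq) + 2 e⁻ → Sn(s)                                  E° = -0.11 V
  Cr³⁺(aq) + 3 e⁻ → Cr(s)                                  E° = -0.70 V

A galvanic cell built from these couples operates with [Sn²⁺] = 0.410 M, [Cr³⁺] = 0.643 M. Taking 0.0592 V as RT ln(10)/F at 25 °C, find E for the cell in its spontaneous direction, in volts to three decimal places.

+0.582 V

Sn²⁺/Sn is the cathode (higher E°), Cr³⁺/Cr the anode: E°cell = -0.11 − (-0.70) = +0.59 V, n = 6.
Overall: 3 Sn²⁺(aq) + 2 Cr(s) → 3 Sn(s) + 2 Cr³⁺(aq)
Q = [Cr³⁺]^2 / ([Sn²⁺]^3); log Q = 0.778.
E = E° − (0.0592/n) log Q = +0.59 − (0.0592/6)(0.778) = +0.582 V.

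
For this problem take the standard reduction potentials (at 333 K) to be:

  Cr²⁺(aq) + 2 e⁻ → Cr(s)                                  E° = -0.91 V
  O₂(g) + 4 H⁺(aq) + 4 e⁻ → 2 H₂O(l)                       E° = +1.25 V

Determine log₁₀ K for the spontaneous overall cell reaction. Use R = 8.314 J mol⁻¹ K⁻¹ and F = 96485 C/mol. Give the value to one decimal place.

130.8

Cathode: O₂/H₂O; anode: Cr²⁺/Cr. E°cell = (+1.25) − (-0.91) = +2.16 V, with n = 4.
ΔG° = −nFE° = −RT ln K, so ln K = nFE°/(RT) = (4)(96485)(+2.16) / ((8.314)(333)) = 301.106.
log₁₀ K = 301.106 / ln 10 = 130.8.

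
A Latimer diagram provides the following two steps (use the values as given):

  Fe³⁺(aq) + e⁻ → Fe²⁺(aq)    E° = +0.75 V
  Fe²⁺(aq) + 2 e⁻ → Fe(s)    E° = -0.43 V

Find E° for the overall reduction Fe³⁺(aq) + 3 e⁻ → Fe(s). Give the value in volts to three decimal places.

-0.037 V

Since ΔG° = −nFE° is additive over sequential reductions, n₃E°₃ = n₁E°₁ + n₂E°₂.
E°₃ = (1×+0.75 + 2×-0.43) / 3 = (-0.110) / 3 = -0.037 V.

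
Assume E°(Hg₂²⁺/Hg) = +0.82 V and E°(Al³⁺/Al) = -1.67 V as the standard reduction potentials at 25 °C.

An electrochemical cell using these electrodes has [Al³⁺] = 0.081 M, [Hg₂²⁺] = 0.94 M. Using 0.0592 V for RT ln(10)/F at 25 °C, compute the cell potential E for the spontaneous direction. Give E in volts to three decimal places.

Hg₂²⁺/Hg is the cathode (higher E°), Al³⁺/Al the anode: E°cell = +0.82 − (-1.67) = +2.49 V, n = 6.
Overall: 3 Hg₂²⁺(aq) + 2 Al(s) → 6 Hg(l) + 2 Al³⁺(aq)
Q = [Al³⁺]^2 / ([Hg₂²⁺]^3); log Q = -2.102.
E = E° − (0.0592/n) log Q = +2.49 − (0.0592/6)(-2.102) = +2.511 V.

+2.511 V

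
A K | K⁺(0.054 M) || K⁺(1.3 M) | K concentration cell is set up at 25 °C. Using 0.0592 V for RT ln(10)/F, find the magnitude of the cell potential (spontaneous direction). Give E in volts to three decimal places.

For a concentration cell E°cell = 0. The 1.3 M side is the cathode (reduction is favoured where [K⁺] is higher).
With n = 1, E = −(0.0592/1) log([K⁺]ₐₙ/[K⁺]꜀ₐₜ) = −(0.0592/1) log(0.054/1.3) = −(0.0592/1)(-1.382) = +0.082 V.

+0.082 V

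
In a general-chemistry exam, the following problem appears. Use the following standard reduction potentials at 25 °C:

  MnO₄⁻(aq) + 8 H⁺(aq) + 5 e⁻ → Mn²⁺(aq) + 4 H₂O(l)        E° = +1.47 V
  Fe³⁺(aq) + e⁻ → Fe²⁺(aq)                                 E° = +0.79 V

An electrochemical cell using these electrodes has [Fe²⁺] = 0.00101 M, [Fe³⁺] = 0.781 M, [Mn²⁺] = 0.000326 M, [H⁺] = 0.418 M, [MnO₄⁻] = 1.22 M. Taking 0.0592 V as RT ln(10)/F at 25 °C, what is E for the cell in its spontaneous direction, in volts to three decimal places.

+0.515 V

MnO₄⁻/Mn²⁺ is the cathode (higher E°), Fe³⁺/Fe²⁺ the anode: E°cell = +1.47 − (+0.79) = +0.68 V, n = 5.
Overall: MnO₄⁻(aq) + 8 H⁺(aq) + 5 Fe²⁺(aq) → Mn²⁺(aq) + 4 H₂O(l) + 5 Fe³⁺(aq)
Q = [Mn²⁺]·[Fe³⁺]^5 / ([MnO₄⁻]·[H⁺]^8·[Fe²⁺]^5); log Q = 13.899.
E = E° − (0.0592/n) log Q = +0.68 − (0.0592/5)(13.899) = +0.515 V.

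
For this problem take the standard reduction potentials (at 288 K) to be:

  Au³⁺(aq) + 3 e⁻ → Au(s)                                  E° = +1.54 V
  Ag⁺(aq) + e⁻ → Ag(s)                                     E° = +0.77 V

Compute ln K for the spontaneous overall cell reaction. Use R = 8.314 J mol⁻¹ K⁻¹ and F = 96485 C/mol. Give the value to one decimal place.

93.1

Cathode: Au³⁺/Au; anode: Ag⁺/Ag. E°cell = (+1.54) − (+0.77) = +0.77 V, with n = 3.
ΔG° = −nFE° = −RT ln K, so ln K = nFE°/(RT) = (3)(96485)(+0.77) / ((8.314)(288)) = 93.083.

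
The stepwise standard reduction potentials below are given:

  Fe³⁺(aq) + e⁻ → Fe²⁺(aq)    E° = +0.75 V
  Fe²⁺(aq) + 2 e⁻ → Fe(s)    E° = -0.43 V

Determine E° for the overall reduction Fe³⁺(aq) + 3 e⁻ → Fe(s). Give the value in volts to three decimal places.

-0.037 V

Adding the free-energy changes (−nFE°) of the two steps gives −n₃FE°₃ = −n₁FE°₁ − n₂FE°₂.
E°₃ = (1×+0.75 + 2×-0.43) / 3 = (-0.110) / 3 = -0.037 V.
E° values themselves are not directly additive — weighting by electron count is essential.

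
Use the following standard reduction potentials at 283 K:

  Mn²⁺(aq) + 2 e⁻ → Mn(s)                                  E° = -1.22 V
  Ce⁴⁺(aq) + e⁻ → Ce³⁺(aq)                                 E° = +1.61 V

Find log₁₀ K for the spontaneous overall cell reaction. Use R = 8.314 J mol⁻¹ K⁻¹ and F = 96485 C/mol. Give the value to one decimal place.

Cathode: Ce⁴⁺/Ce³⁺; anode: Mn²⁺/Mn. E°cell = (+1.61) − (-1.22) = +2.83 V, with n = 2.
ΔG° = −nFE° = −RT ln K, so ln K = nFE°/(RT) = (2)(96485)(+2.83) / ((8.314)(283)) = 232.102.
log₁₀ K = 232.102 / ln 10 = 100.8.

100.8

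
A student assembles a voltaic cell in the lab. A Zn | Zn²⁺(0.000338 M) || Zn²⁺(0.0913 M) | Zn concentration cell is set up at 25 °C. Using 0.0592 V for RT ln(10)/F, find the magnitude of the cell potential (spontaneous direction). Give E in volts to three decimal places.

+0.072 V

For a concentration cell E°cell = 0. The 0.0913 M side is the cathode (reduction is favoured where [Zn²⁺] is higher).
With n = 2, E = −(0.0592/2) log([Zn²⁺]ₐₙ/[Zn²⁺]꜀ₐₜ) = −(0.0592/2) log(0.000338/0.0913) = −(0.0592/2)(-2.432) = +0.072 V.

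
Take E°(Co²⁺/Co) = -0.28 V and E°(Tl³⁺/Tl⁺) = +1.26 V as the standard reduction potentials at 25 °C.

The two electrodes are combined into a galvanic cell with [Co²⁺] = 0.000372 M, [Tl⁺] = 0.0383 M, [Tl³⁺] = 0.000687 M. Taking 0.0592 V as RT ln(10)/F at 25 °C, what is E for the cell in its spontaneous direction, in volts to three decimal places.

+1.590 V

Tl³⁺/Tl⁺ is the cathode (higher E°), Co²⁺/Co the anode: E°cell = +1.26 − (-0.28) = +1.54 V, n = 2.
Overall: Tl³⁺(aq) + Co(s) → Tl⁺(aq) + Co²⁺(aq)
Q = [Tl⁺]·[Co²⁺] / ([Tl³⁺]); log Q = -1.683.
E = E° − (0.0592/n) log Q = +1.54 − (0.0592/2)(-1.683) = +1.590 V.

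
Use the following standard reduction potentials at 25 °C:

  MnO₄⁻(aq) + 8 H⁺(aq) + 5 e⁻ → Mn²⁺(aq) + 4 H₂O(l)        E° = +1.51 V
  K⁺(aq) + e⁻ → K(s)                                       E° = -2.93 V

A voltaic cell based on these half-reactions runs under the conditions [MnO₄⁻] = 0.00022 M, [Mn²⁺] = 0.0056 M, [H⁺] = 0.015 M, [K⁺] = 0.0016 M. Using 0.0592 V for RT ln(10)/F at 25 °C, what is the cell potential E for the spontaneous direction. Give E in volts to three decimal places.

+4.416 V

MnO₄⁻/Mn²⁺ is the cathode (higher E°), K⁺/K the anode: E°cell = +1.51 − (-2.93) = +4.44 V, n = 5.
Overall: MnO₄⁻(aq) + 8 H⁺(aq) + 5 K(s) → Mn²⁺(aq) + 4 H₂O(l) + 5 K⁺(aq)
Q = [Mn²⁺]·[K⁺]^5 / ([MnO₄⁻]·[H⁺]^8); log Q = 2.018.
E = E° − (0.0592/n) log Q = +4.44 − (0.0592/5)(2.018) = +4.416 V.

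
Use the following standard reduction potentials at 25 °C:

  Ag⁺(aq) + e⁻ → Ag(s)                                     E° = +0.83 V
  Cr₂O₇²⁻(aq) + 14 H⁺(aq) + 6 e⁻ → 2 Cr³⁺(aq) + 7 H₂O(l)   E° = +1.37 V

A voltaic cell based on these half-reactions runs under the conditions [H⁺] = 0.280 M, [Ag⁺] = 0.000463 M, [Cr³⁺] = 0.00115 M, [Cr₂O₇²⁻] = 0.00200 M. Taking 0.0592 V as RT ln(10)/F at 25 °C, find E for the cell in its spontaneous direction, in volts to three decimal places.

Cr₂O₇²⁻/Cr³⁺ is the cathode (higher E°), Ag⁺/Ag the anode: E°cell = +1.37 − (+0.83) = +0.54 V, n = 6.
Overall: Cr₂O₇²⁻(aq) + 14 H⁺(aq) + 6 Ag(s) → 2 Cr³⁺(aq) + 7 H₂O(l) + 6 Ag⁺(aq)
Q = [Cr³⁺]^2·[Ag⁺]^6 / ([Cr₂O₇²⁻]·[H⁺]^14); log Q = -15.446.
E = E° − (0.0592/n) log Q = +0.54 − (0.0592/6)(-15.446) = +0.692 V.

+0.692 V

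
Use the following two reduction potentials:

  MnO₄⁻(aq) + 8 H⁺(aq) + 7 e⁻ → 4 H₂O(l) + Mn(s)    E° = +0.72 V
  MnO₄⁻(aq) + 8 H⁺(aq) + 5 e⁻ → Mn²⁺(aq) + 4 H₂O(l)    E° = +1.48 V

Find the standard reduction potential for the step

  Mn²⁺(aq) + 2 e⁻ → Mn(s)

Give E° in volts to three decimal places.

Sequential free energies add, so n₃E°₃ = n₁E°₁ + n₂E°₂.
With n₃ = 7, and the known step contributing 5×(+1.48) V, the unknown satisfies 2·E° = 7×(+0.72) − 5×(+1.48) = -2.360.
E° = -2.360 / 2 = -1.180 V.

-1.180 V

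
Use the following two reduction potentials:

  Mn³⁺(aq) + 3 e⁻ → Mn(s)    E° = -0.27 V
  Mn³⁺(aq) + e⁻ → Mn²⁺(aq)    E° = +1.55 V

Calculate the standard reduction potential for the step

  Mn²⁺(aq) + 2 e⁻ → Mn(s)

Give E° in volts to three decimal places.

-1.180 V

Sequential free energies add, so n₃E°₃ = n₁E°₁ + n₂E°₂.
With n₃ = 3, and the known step contributing 1×(+1.55) V, the unknown satisfies 2·E° = 3×(-0.27) − 1×(+1.55) = -2.360.
E° = -2.360 / 2 = -1.180 V.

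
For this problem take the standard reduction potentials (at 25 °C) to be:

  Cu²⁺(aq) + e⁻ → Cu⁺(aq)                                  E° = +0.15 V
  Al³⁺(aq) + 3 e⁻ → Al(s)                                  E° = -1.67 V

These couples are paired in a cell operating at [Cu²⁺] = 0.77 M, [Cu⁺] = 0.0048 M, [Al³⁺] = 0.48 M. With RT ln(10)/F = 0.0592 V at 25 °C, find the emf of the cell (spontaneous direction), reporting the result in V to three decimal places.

Cu²⁺/Cu⁺ is the cathode (higher E°), Al³⁺/Al the anode: E°cell = +0.15 − (-1.67) = +1.82 V, n = 3.
Overall: 3 Cu²⁺(aq) + Al(s) → 3 Cu⁺(aq) + Al³⁺(aq)
Q = [Cu⁺]^3·[Al³⁺] / ([Cu²⁺]^3); log Q = -6.935.
E = E° − (0.0592/n) log Q = +1.82 − (0.0592/3)(-6.935) = +1.957 V.

+1.957 V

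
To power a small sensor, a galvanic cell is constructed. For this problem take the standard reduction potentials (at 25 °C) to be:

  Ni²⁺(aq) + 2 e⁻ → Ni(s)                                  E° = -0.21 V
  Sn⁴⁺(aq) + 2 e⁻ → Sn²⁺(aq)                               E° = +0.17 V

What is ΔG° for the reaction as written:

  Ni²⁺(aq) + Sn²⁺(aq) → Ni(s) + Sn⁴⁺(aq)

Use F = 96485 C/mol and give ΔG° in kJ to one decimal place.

As written, Ni²⁺/Ni is reduced (cathode) and Sn⁴⁺/Sn²⁺ is oxidised (anode), so E°cell = (-0.21) − (+0.17) = -0.38 V.
Balancing electrons gives n = 2.
ΔG° = −nFE° = −(2)(96485)(-0.38) = 73,329 J = +73.3 kJ.

+73.3 kJ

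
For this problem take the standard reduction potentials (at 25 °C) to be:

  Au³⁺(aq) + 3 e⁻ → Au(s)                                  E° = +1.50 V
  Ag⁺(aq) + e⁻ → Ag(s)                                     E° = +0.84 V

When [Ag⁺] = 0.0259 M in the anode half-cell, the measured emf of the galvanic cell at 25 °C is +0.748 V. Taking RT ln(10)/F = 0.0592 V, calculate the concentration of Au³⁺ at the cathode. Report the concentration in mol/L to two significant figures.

Au³⁺/Au is the cathode, Ag⁺/Ag the anode: E°cell = +0.66 V, n = 3.
Overall reaction: Au³⁺(aq) + 3 Ag(s) → Au(s) + 3 Ag⁺(aq); Q = [Ag⁺]^3/[Au³⁺]^1.
From E = E° − (0.0592/n) log Q: log Q = (E° − E)·n/0.0592 = (+0.66 − (+0.748))·3/0.0592 = -4.4595.
So 1·log[Au³⁺] = 3·log(0.0259) − log Q = -4.7601 − (-4.4595) = -0.3006; [Au³⁺] = 10^(-0.3006) ≈ 0.50 M.

0.50 M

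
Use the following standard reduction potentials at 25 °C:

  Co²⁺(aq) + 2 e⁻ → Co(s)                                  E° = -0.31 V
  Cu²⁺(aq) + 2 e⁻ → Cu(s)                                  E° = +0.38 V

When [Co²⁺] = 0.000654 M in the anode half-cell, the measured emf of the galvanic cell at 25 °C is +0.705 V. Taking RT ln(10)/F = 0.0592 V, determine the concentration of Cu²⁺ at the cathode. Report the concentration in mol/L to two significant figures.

0.0021 M

Cu²⁺/Cu is the cathode, Co²⁺/Co the anode: E°cell = +0.69 V, n = 2.
Overall reaction: Cu²⁺(aq) + Co(s) → Cu(s) + Co²⁺(aq); Q = [Co²⁺]^1/[Cu²⁺]^1.
From E = E° − (0.0592/n) log Q: log Q = (E° − E)·n/0.0592 = (+0.69 − (+0.705))·2/0.0592 = -0.5068.
So 1·log[Cu²⁺] = 1·log(0.000654) − log Q = -3.1844 − (-0.5068) = -2.6776; [Cu²⁺] = 10^(-2.6776) ≈ 0.0021 M.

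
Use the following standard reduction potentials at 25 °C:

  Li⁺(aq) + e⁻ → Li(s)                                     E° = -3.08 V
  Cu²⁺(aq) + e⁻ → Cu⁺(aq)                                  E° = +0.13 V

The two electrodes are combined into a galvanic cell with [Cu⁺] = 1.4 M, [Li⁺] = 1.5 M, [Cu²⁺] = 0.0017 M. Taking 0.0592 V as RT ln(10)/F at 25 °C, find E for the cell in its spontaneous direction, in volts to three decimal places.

+3.027 V

Cu²⁺/Cu⁺ is the cathode (higher E°), Li⁺/Li the anode: E°cell = +0.13 − (-3.08) = +3.21 V, n = 1.
Overall: Cu²⁺(aq) + Li(s) → Cu⁺(aq) + Li⁺(aq)
Q = [Cu⁺]·[Li⁺] / ([Cu²⁺]); log Q = 3.092.
E = E° − (0.0592/n) log Q = +3.21 − (0.0592/1)(3.092) = +3.027 V.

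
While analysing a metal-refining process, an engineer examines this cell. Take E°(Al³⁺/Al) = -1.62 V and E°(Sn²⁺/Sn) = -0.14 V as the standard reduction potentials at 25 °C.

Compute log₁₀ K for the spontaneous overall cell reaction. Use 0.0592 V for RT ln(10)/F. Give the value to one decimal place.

150.0

Cathode: Sn²⁺/Sn; anode: Al³⁺/Al. E°cell = +1.48 V, n = 6.
log K = nE°cell / 0.0592 = (6)(+1.48) / 0.0592 = 150.0.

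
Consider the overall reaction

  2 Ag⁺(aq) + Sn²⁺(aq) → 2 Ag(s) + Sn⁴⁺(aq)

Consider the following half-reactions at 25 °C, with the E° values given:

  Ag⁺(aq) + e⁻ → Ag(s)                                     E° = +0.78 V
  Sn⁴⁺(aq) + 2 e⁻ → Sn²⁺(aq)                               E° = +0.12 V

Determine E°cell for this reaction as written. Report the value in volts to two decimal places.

+0.66 V

The Ag⁺/Ag couple has the higher reduction potential, so it is the cathode; Sn⁴⁺/Sn²⁺ is oxidised at the anode.
E°cell = E°(cathode) − E°(anode) = (+0.78) − (+0.12) = +0.66 V.
Since E°cell > 0, the reaction is spontaneous under standard conditions.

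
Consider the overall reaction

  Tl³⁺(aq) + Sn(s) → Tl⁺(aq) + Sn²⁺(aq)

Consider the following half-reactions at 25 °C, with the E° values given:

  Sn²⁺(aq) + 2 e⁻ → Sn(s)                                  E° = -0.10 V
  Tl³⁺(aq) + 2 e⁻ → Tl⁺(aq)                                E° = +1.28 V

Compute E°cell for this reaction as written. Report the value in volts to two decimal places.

+1.38 V

The Tl³⁺/Tl⁺ couple has the higher reduction potential, so it is the cathode; Sn²⁺/Sn is oxidised at the anode.
E°cell = E°(cathode) − E°(anode) = (+1.28) − (-0.10) = +1.38 V.
Since E°cell > 0, the reaction is spontaneous under standard conditions.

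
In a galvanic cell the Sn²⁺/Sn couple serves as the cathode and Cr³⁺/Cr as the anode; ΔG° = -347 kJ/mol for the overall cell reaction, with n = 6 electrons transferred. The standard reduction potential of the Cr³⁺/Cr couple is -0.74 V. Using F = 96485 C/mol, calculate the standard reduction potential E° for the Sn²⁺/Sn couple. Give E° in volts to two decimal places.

-0.14 V

E°cell = −ΔG°/(nF) = −(-347×10³)/((6)(96485)) = +0.599 V.
Since Sn²⁺/Sn is the cathode and Cr³⁺/Cr the anode, E°cell = E°(Sn²⁺/Sn) − E°(Cr³⁺/Cr).
So E°(Sn²⁺/Sn) = E°cell + E°(Cr³⁺/Cr) = +0.599 + (-0.74) = -0.14 V.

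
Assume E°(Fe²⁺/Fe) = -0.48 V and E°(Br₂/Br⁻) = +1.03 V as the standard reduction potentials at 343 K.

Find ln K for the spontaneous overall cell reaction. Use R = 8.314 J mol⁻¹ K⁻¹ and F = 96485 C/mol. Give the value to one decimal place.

Cathode: Br₂/Br⁻; anode: Fe²⁺/Fe. E°cell = (+1.03) − (-0.48) = +1.51 V, with n = 2.
ΔG° = −nFE° = −RT ln K, so ln K = nFE°/(RT) = (2)(96485)(+1.51) / ((8.314)(343)) = 102.179.

102.2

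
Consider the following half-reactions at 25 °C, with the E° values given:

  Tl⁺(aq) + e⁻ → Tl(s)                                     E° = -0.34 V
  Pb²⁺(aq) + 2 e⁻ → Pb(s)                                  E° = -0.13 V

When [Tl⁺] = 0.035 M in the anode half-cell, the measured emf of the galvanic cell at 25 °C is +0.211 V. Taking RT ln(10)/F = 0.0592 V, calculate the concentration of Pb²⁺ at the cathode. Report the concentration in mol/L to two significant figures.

0.0013 M

Pb²⁺/Pb is the cathode, Tl⁺/Tl the anode: E°cell = +0.21 V, n = 2.
Overall reaction: Pb²⁺(aq) + 2 Tl(s) → Pb(s) + 2 Tl⁺(aq); Q = [Tl⁺]^2/[Pb²⁺]^1.
From E = E° − (0.0592/n) log Q: log Q = (E° − E)·n/0.0592 = (+0.21 − (+0.211))·2/0.0592 = -0.0338.
So 1·log[Pb²⁺] = 2·log(0.035) − log Q = -2.9119 − (-0.0338) = -2.8781; [Pb²⁺] = 10^(-2.8781) ≈ 0.0013 M.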